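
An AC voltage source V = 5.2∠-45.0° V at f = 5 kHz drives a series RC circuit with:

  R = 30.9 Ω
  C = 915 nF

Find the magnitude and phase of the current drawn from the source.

Step 1 — Angular frequency: ω = 2π·f = 2π·5000 = 3.142e+04 rad/s.
Step 2 — Component impedances:
  R: Z = R = 30.9 Ω
  C: Z = 1/(jωC) = -j/(ω·C) = 0 - j34.79 Ω
Step 3 — Series combination: Z_total = R + C = 30.9 - j34.79 Ω = 46.53∠-48.4° Ω.
Step 4 — Source phasor: V = 5.2∠-45.0° V = 3.677 - j3.677 V.
Step 5 — Ohm's law: I = V / Z_total = (3.677 - j3.677) / (30.9 - j34.79) = 0.1116 + j0.006603 A.
Step 6 — Convert to polar: |I| = 0.1118 A, ∠I = 3.4°.

I = 0.1118∠3.4° A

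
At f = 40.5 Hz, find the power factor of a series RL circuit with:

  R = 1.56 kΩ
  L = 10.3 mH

Step 1 — Angular frequency: ω = 2π·f = 2π·40.5 = 254.5 rad/s.
Step 2 — Component impedances:
  R: Z = R = 1560 Ω
  L: Z = jωL = j·254.5·0.0103 = 0 + j2.621 Ω
Step 3 — Series combination: Z_total = R + L = 1560 + j2.621 Ω = 1560∠0.1° Ω.
Step 4 — Power factor: PF = cos(φ) = Re(Z)/|Z| = 1560/1560 = 1.
Step 5 — Type: Im(Z) = 2.621 ⇒ lagging (phase φ = 0.1°).

PF = 1 (lagging, φ = 0.1°)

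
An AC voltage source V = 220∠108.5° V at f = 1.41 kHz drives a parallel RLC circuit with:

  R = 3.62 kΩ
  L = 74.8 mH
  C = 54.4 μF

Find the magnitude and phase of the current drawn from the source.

Step 1 — Angular frequency: ω = 2π·f = 2π·1410 = 8859 rad/s.
Step 2 — Component impedances:
  R: Z = R = 3620 Ω
  L: Z = jωL = j·8859·0.0748 = 0 + j662.7 Ω
  C: Z = 1/(jωC) = -j/(ω·C) = 0 - j2.075 Ω
Step 3 — Parallel combination: 1/Z_total = 1/R + 1/L + 1/C; Z_total = 0.001197 - j2.081 Ω = 2.081∠-90.0° Ω.
Step 4 — Source phasor: V = 220∠108.5° V = -69.81 + j208.6 V.
Step 5 — Ohm's law: I = V / Z_total = (-69.81 + j208.6) / (0.001197 - j2.081) = -100.3 - j33.48 A.
Step 6 — Convert to polar: |I| = 105.7 A, ∠I = -161.5°.

I = 105.7∠-161.5° A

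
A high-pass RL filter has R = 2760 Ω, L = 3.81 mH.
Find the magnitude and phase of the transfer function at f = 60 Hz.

Step 1 — Angular frequency: ω = 2π·60 = 377 rad/s.
Step 2 — Transfer function: H(jω) = jωL/(R + jωL).
Step 3 — Numerator jωL = j·1.436; denominator R + jωL = 2760 + j1.436.
Step 4 — H = 2.708e-07 + j0.0005204.
Step 5 — Magnitude: |H| = 0.0005204 (-65.7 dB); phase: φ = 90.0°.

|H| = 0.0005204 (-65.7 dB), φ = 90.0°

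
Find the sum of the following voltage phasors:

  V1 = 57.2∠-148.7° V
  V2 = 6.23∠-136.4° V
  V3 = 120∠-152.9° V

Step 1 — Convert each phasor to rectangular form:
  V1 = 57.2·(cos(-148.7°) + j·sin(-148.7°)) = -48.88 - j29.72 V
  V2 = 6.23·(cos(-136.4°) + j·sin(-136.4°)) = -4.512 - j4.296 V
  V3 = 120·(cos(-152.9°) + j·sin(-152.9°)) = -106.8 - j54.67 V
Step 2 — Sum components: V_total = -160.2 - j88.68 V.
Step 3 — Convert to polar: |V_total| = 183.1 V, ∠V_total = -151.0°.

V_total = 183.1∠-151.0° V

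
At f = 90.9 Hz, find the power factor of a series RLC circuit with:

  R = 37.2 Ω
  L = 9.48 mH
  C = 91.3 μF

Step 1 — Angular frequency: ω = 2π·f = 2π·90.9 = 571.1 rad/s.
Step 2 — Component impedances:
  R: Z = R = 37.2 Ω
  L: Z = jωL = j·571.1·0.00948 = 0 + j5.414 Ω
  C: Z = 1/(jωC) = -j/(ω·C) = 0 - j19.18 Ω
Step 3 — Series combination: Z_total = R + L + C = 37.2 - j13.76 Ω = 39.66∠-20.3° Ω.
Step 4 — Power factor: PF = cos(φ) = Re(Z)/|Z| = 37.2/39.664 = 0.9379.
Step 5 — Type: Im(Z) = -13.76 ⇒ leading (phase φ = -20.3°).

PF = 0.9379 (leading, φ = -20.3°)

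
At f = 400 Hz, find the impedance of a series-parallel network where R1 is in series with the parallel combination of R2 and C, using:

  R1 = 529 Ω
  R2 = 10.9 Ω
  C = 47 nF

Step 1 — Angular frequency: ω = 2π·f = 2π·400 = 2513 rad/s.
Step 2 — Component impedances:
  R1: Z = R = 529 Ω
  R2: Z = R = 10.9 Ω
  C: Z = 1/(jωC) = -j/(ω·C) = 0 - j8466 Ω
Step 3 — Parallel branch: R2 || C = 1/(1/R2 + 1/C) = 10.9 - j0.01403 Ω.
Step 4 — Series with R1: Z_total = R1 + (R2 || C) = 539.9 - j0.01403 Ω = 539.9∠-0.0° Ω.

Z = 539.9 - j0.01403 Ω = 539.9∠-0.0° Ω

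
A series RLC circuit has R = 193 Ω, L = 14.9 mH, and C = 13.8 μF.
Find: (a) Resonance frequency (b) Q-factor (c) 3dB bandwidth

Step 1 — Resonance condition Im(Z)=0 gives ω₀ = 1/√(LC).
Step 2 — ω₀ = 1/√(0.0149·1.38e-05) = 2205 rad/s.
Step 3 — f₀ = ω₀/(2π) = 351 Hz.
Step 4 — Series Q: Q = ω₀L/R = 2205·0.0149/193 = 0.1703.
Step 5 — 3dB bandwidth: Δω = ω₀/Q = 1.295e+04 rad/s; BW = Δω/(2π) = 2062 Hz.

(a) f₀ = 351 Hz  (b) Q = 0.1703  (c) BW = 2062 Hz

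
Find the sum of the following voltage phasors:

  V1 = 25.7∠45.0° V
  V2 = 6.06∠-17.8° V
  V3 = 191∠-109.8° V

Step 1 — Convert each phasor to rectangular form:
  V1 = 25.7·(cos(45.0°) + j·sin(45.0°)) = 18.17 + j18.17 V
  V2 = 6.06·(cos(-17.8°) + j·sin(-17.8°)) = 5.77 - j1.853 V
  V3 = 191·(cos(-109.8°) + j·sin(-109.8°)) = -64.7 - j179.7 V
Step 2 — Sum components: V_total = -40.76 - j163.4 V.
Step 3 — Convert to polar: |V_total| = 168.4 V, ∠V_total = -104.0°.

V_total = 168.4∠-104.0° V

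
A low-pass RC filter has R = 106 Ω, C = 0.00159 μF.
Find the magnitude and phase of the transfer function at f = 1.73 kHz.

Step 1 — Angular frequency: ω = 2π·1730 = 1.087e+04 rad/s.
Step 2 — Transfer function: H(jω) = 1/(1 + jωRC).
Step 3 — Denominator: 1 + jωRC = 1 + j·1.087e+04·106·1.59e-09 = 1 + j0.001832.
Step 4 — H = 1 - j0.001832.
Step 5 — Magnitude: |H| = 1 (-0.0 dB); phase: φ = -0.1°.

|H| = 1 (-0.0 dB), φ = -0.1°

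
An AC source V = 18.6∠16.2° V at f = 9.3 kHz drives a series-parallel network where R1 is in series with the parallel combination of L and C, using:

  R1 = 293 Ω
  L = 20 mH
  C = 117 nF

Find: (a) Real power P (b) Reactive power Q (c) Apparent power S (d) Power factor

Step 1 — Angular frequency: ω = 2π·f = 2π·9300 = 5.843e+04 rad/s.
Step 2 — Component impedances:
  R1: Z = R = 293 Ω
  L: Z = jωL = j·5.843e+04·0.02 = 0 + j1169 Ω
  C: Z = 1/(jωC) = -j/(ω·C) = 0 - j146.3 Ω
Step 3 — Parallel branch: L || C = 1/(1/L + 1/C) = 0 - j167.2 Ω.
Step 4 — Series with R1: Z_total = R1 + (L || C) = 293 - j167.2 Ω = 337.3∠-29.7° Ω.
Step 5 — Source phasor: V = 18.6∠16.2° V = 17.86 + j5.189 V.
Step 6 — Current: I = V / Z = 0.03836 + j0.0396 A = 0.05514∠45.9° A.
Step 7 — Complex power: S = V·I* = 0.8907 - j0.5083 VA.
Step 8 — Real power: P = Re(S) = 0.8907 W.
Step 9 — Reactive power: Q = Im(S) = -0.5083 VAR.
Step 10 — Apparent power: |S| = 1.026 VA.
Step 11 — Power factor: PF = P/|S| = 0.8685 (leading).

(a) P = 0.8907 W  (b) Q = -0.5083 VAR  (c) S = 1.026 VA  (d) PF = 0.8685 (leading)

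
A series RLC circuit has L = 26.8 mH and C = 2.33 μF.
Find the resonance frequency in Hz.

Step 1 — Resonance condition Im(Z)=0 gives ω₀ = 1/√(LC).
Step 2 — ω₀ = 1/√(0.0268·2.33e-06) = 4002 rad/s.
Step 3 — f₀ = ω₀/(2π) = 636.9 Hz.

f₀ = 636.9 Hz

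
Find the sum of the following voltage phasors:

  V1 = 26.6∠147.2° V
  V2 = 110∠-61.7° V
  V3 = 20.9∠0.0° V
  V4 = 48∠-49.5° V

Step 1 — Convert each phasor to rectangular form:
  V1 = 26.6·(cos(147.2°) + j·sin(147.2°)) = -22.36 + j14.41 V
  V2 = 110·(cos(-61.7°) + j·sin(-61.7°)) = 52.15 - j96.85 V
  V3 = 20.9·(cos(0.0°) + j·sin(0.0°)) = 20.9 V
  V4 = 48·(cos(-49.5°) + j·sin(-49.5°)) = 31.17 - j36.5 V
Step 2 — Sum components: V_total = 81.86 - j118.9 V.
Step 3 — Convert to polar: |V_total| = 144.4 V, ∠V_total = -55.5°.

V_total = 144.4∠-55.5° V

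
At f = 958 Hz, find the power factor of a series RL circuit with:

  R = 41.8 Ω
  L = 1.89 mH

Step 1 — Angular frequency: ω = 2π·f = 2π·958 = 6019 rad/s.
Step 2 — Component impedances:
  R: Z = R = 41.8 Ω
  L: Z = jωL = j·6019·0.00189 = 0 + j11.38 Ω
Step 3 — Series combination: Z_total = R + L = 41.8 + j11.38 Ω = 43.32∠15.2° Ω.
Step 4 — Power factor: PF = cos(φ) = Re(Z)/|Z| = 41.8/43.32 = 0.9649.
Step 5 — Type: Im(Z) = 11.38 ⇒ lagging (phase φ = 15.2°).

PF = 0.9649 (lagging, φ = 15.2°)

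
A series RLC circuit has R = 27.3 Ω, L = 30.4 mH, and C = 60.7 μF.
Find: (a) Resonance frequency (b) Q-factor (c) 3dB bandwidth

Step 1 — Resonance: ω₀ = 1/√(LC) = 1/√(0.0304·6.07e-05) = 736.2 rad/s.
Step 2 — f₀ = ω₀/(2π) = 117.2 Hz.
Step 3 — Series Q: Q = ω₀L/R = 736.2·0.0304/27.3 = 0.8197.
Step 4 — Bandwidth: Δω = ω₀/Q = 898 rad/s; BW = Δω/(2π) = 142.9 Hz.

(a) f₀ = 117.2 Hz  (b) Q = 0.8197  (c) BW = 142.9 Hz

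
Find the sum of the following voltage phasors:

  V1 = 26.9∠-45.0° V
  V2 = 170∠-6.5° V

Step 1 — Convert each phasor to rectangular form:
  V1 = 26.9·(cos(-45.0°) + j·sin(-45.0°)) = 19.02 - j19.02 V
  V2 = 170·(cos(-6.5°) + j·sin(-6.5°)) = 168.9 - j19.24 V
Step 2 — Sum components: V_total = 187.9 - j38.27 V.
Step 3 — Convert to polar: |V_total| = 191.8 V, ∠V_total = -11.5°.

V_total = 191.8∠-11.5° V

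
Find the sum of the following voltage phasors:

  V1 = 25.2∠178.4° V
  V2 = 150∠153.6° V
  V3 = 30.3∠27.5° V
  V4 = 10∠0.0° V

Step 1 — Convert each phasor to rectangular form:
  V1 = 25.2·(cos(178.4°) + j·sin(178.4°)) = -25.19 + j0.7036 V
  V2 = 150·(cos(153.6°) + j·sin(153.6°)) = -134.4 + j66.7 V
  V3 = 30.3·(cos(27.5°) + j·sin(27.5°)) = 26.88 + j13.99 V
  V4 = 10·(cos(0.0°) + j·sin(0.0°)) = 10 V
Step 2 — Sum components: V_total = -122.7 + j81.39 V.
Step 3 — Convert to polar: |V_total| = 147.2 V, ∠V_total = 146.4°.

V_total = 147.2∠146.4° V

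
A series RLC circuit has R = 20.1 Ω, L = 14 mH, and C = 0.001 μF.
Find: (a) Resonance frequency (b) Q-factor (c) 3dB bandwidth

Step 1 — Resonance: ω₀ = 1/√(LC) = 1/√(0.014·1e-09) = 2.673e+05 rad/s.
Step 2 — f₀ = ω₀/(2π) = 4.254e+04 Hz.
Step 3 — Series Q: Q = ω₀L/R = 2.673e+05·0.014/20.1 = 186.2.
Step 4 — Bandwidth: Δω = ω₀/Q = 1436 rad/s; BW = Δω/(2π) = 228.5 Hz.

(a) f₀ = 4.254e+04 Hz  (b) Q = 186.2  (c) BW = 228.5 Hz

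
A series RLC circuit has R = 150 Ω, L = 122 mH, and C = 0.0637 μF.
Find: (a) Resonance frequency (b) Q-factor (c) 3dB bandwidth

Step 1 — Resonance: ω₀ = 1/√(LC) = 1/√(0.122·6.37e-08) = 1.134e+04 rad/s.
Step 2 — f₀ = ω₀/(2π) = 1805 Hz.
Step 3 — Series Q: Q = ω₀L/R = 1.134e+04·0.122/150 = 9.226.
Step 4 — Bandwidth: Δω = ω₀/Q = 1230 rad/s; BW = Δω/(2π) = 195.7 Hz.

(a) f₀ = 1805 Hz  (b) Q = 9.226  (c) BW = 195.7 Hz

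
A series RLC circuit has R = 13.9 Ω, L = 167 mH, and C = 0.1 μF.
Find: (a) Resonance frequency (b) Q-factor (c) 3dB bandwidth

Step 1 — Resonance condition Im(Z)=0 gives ω₀ = 1/√(LC).
Step 2 — ω₀ = 1/√(0.167·1e-07) = 7738 rad/s.
Step 3 — f₀ = ω₀/(2π) = 1232 Hz.
Step 4 — Series Q: Q = ω₀L/R = 7738·0.167/13.9 = 92.97.
Step 5 — 3dB bandwidth: Δω = ω₀/Q = 83.23 rad/s; BW = Δω/(2π) = 13.25 Hz.

(a) f₀ = 1232 Hz  (b) Q = 92.97  (c) BW = 13.25 Hz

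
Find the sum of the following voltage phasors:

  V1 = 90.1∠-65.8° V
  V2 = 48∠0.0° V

Step 1 — Convert each phasor to rectangular form:
  V1 = 90.1·(cos(-65.8°) + j·sin(-65.8°)) = 36.93 - j82.18 V
  V2 = 48·(cos(0.0°) + j·sin(0.0°)) = 48 V
Step 2 — Sum components: V_total = 84.93 - j82.18 V.
Step 3 — Convert to polar: |V_total| = 118.2 V, ∠V_total = -44.1°.

V_total = 118.2∠-44.1° V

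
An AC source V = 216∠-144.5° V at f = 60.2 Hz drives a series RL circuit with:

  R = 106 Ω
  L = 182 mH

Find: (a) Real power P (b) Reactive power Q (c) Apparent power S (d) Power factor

Step 1 — Angular frequency: ω = 2π·f = 2π·60.2 = 378.2 rad/s.
Step 2 — Component impedances:
  R: Z = R = 106 Ω
  L: Z = jωL = j·378.2·0.182 = 0 + j68.84 Ω
Step 3 — Series combination: Z_total = R + L = 106 + j68.84 Ω = 126.4∠33.0° Ω.
Step 4 — Source phasor: V = 216∠-144.5° V = -175.8 - j125.4 V.
Step 5 — Current: I = V / Z = -1.707 - j0.0745 A = 1.709∠-177.5° A.
Step 6 — Complex power: S = V·I* = 309.6 + j201.1 VA.
Step 7 — Real power: P = Re(S) = 309.6 W.
Step 8 — Reactive power: Q = Im(S) = 201.1 VAR.
Step 9 — Apparent power: |S| = 369.1 VA.
Step 10 — Power factor: PF = P/|S| = 0.8387 (lagging).

(a) P = 309.6 W  (b) Q = 201.1 VAR  (c) S = 369.1 VA  (d) PF = 0.8387 (lagging)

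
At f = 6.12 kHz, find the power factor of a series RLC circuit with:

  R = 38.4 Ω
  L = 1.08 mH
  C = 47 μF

Step 1 — Angular frequency: ω = 2π·f = 2π·6120 = 3.845e+04 rad/s.
Step 2 — Component impedances:
  R: Z = R = 38.4 Ω
  L: Z = jωL = j·3.845e+04·0.00108 = 0 + j41.53 Ω
  C: Z = 1/(jωC) = -j/(ω·C) = 0 - j0.5533 Ω
Step 3 — Series combination: Z_total = R + L + C = 38.4 + j40.98 Ω = 56.16∠46.9° Ω.
Step 4 — Power factor: PF = cos(φ) = Re(Z)/|Z| = 38.4/56.16 = 0.6838.
Step 5 — Type: Im(Z) = 40.98 ⇒ lagging (phase φ = 46.9°).

PF = 0.6838 (lagging, φ = 46.9°)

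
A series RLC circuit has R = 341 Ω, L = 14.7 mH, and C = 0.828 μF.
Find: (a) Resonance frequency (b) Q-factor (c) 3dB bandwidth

Step 1 — Resonance condition Im(Z)=0 gives ω₀ = 1/√(LC).
Step 2 — ω₀ = 1/√(0.0147·8.28e-07) = 9064 rad/s.
Step 3 — f₀ = ω₀/(2π) = 1443 Hz.
Step 4 — Series Q: Q = ω₀L/R = 9064·0.0147/341 = 0.3907.
Step 5 — 3dB bandwidth: Δω = ω₀/Q = 2.32e+04 rad/s; BW = Δω/(2π) = 3692 Hz.

(a) f₀ = 1443 Hz  (b) Q = 0.3907  (c) BW = 3692 Hz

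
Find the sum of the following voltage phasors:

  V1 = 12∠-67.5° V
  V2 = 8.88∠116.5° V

Step 1 — Convert each phasor to rectangular form:
  V1 = 12·(cos(-67.5°) + j·sin(-67.5°)) = 4.592 - j11.09 V
  V2 = 8.88·(cos(116.5°) + j·sin(116.5°)) = -3.962 + j7.947 V
Step 2 — Sum components: V_total = 0.63 - j3.14 V.
Step 3 — Convert to polar: |V_total| = 3.202 V, ∠V_total = -78.7°.

V_total = 3.202∠-78.7° V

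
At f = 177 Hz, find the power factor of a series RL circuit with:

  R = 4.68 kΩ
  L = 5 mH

Step 1 — Angular frequency: ω = 2π·f = 2π·177 = 1112 rad/s.
Step 2 — Component impedances:
  R: Z = R = 4680 Ω
  L: Z = jωL = j·1112·0.005 = 0 + j5.561 Ω
Step 3 — Series combination: Z_total = R + L = 4680 + j5.561 Ω = 4680∠0.1° Ω.
Step 4 — Power factor: PF = cos(φ) = Re(Z)/|Z| = 4680/4680 = 1.
Step 5 — Type: Im(Z) = 5.561 ⇒ lagging (phase φ = 0.1°).

PF = 1 (lagging, φ = 0.1°)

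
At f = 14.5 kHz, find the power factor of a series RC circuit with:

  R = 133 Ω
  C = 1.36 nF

Step 1 — Angular frequency: ω = 2π·f = 2π·1.45e+04 = 9.111e+04 rad/s.
Step 2 — Component impedances:
  R: Z = R = 133 Ω
  C: Z = 1/(jωC) = -j/(ω·C) = 0 - j8071 Ω
Step 3 — Series combination: Z_total = R + C = 133 - j8071 Ω = 8072∠-89.1° Ω.
Step 4 — Power factor: PF = cos(φ) = Re(Z)/|Z| = 133/8072 = 0.01648.
Step 5 — Type: Im(Z) = -8071 ⇒ leading (phase φ = -89.1°).

PF = 0.01648 (leading, φ = -89.1°)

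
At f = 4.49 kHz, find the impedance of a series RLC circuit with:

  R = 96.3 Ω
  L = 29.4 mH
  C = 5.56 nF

Step 1 — Angular frequency: ω = 2π·f = 2π·4490 = 2.821e+04 rad/s.
Step 2 — Component impedances:
  R: Z = R = 96.3 Ω
  L: Z = jωL = j·2.821e+04·0.0294 = 0 + j829.4 Ω
  C: Z = 1/(jωC) = -j/(ω·C) = 0 - j6375 Ω
Step 3 — Series combination: Z_total = R + L + C = 96.3 - j5546 Ω = 5547∠-89.0° Ω.

Z = 96.3 - j5546 Ω = 5547∠-89.0° Ω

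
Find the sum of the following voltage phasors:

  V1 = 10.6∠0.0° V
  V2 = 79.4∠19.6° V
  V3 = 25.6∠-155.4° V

Step 1 — Convert each phasor to rectangular form:
  V1 = 10.6·(cos(0.0°) + j·sin(0.0°)) = 10.6 V
  V2 = 79.4·(cos(19.6°) + j·sin(19.6°)) = 74.8 + j26.63 V
  V3 = 25.6·(cos(-155.4°) + j·sin(-155.4°)) = -23.28 - j10.66 V
Step 2 — Sum components: V_total = 62.12 + j15.98 V.
Step 3 — Convert to polar: |V_total| = 64.14 V, ∠V_total = 14.4°.

V_total = 64.14∠14.4° V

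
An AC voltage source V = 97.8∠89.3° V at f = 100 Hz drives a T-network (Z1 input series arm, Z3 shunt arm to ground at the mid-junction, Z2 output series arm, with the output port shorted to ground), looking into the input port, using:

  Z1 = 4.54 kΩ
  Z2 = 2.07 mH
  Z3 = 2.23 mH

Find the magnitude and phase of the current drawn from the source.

Step 1 — Angular frequency: ω = 2π·f = 2π·100 = 628.3 rad/s.
Step 2 — Component impedances:
  Z1: Z = R = 4540 Ω
  Z2: Z = jωL = j·628.3·0.00207 = 0 + j1.301 Ω
  Z3: Z = jωL = j·628.3·0.00223 = 0 + j1.401 Ω
Step 3 — With the output port shorted to ground, the output series arm Z2 runs from the junction to ground; the shunt arm Z3 also runs from the junction to ground. They appear in parallel: Z3 || Z2 = 0 + j0.6745 Ω.
Step 4 — Series with input arm Z1: Z_in = Z1 + (Z3 || Z2) = 4540 + j0.6745 Ω = 4540∠0.0° Ω.
Step 5 — Source phasor: V = 97.8∠89.3° V = 1.195 + j97.79 V.
Step 6 — Ohm's law: I = V / Z_total = (1.195 + j97.79) / (4540 + j0.6745) = 0.0002664 + j0.02154 A.
Step 7 — Convert to polar: |I| = 0.02154 A, ∠I = 89.3°.

I = 0.02154∠89.3° A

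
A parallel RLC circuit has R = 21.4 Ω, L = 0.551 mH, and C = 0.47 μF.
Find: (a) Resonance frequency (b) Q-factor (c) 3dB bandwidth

Step 1 — Resonance: ω₀ = 1/√(LC) = 1/√(0.000551·4.7e-07) = 6.214e+04 rad/s.
Step 2 — f₀ = ω₀/(2π) = 9890 Hz.
Step 3 — Parallel Q: Q = R/(ω₀L) = 21.4/(6.214e+04·0.000551) = 0.625.
Step 4 — Bandwidth: Δω = ω₀/Q = 9.942e+04 rad/s; BW = Δω/(2π) = 1.582e+04 Hz.

(a) f₀ = 9890 Hz  (b) Q = 0.625  (c) BW = 1.582e+04 Hz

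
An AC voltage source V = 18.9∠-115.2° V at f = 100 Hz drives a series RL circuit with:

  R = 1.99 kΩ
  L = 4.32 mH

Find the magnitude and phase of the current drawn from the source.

Step 1 — Angular frequency: ω = 2π·f = 2π·100 = 628.3 rad/s.
Step 2 — Component impedances:
  R: Z = R = 1990 Ω
  L: Z = jωL = j·628.3·0.00432 = 0 + j2.714 Ω
Step 3 — Series combination: Z_total = R + L = 1990 + j2.714 Ω = 1990∠0.1° Ω.
Step 4 — Source phasor: V = 18.9∠-115.2° V = -8.047 - j17.1 V.
Step 5 — Ohm's law: I = V / Z_total = (-8.047 - j17.1) / (1990 + j2.714) = -0.004056 - j0.008588 A.
Step 6 — Convert to polar: |I| = 0.009497 A, ∠I = -115.3°.

I = 0.009497∠-115.3° A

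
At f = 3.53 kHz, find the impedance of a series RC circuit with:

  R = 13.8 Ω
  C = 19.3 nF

Step 1 — Angular frequency: ω = 2π·f = 2π·3530 = 2.218e+04 rad/s.
Step 2 — Component impedances:
  R: Z = R = 13.8 Ω
  C: Z = 1/(jωC) = -j/(ω·C) = 0 - j2336 Ω
Step 3 — Series combination: Z_total = R + C = 13.8 - j2336 Ω = 2336∠-89.7° Ω.

Z = 13.8 - j2336 Ω = 2336∠-89.7° Ω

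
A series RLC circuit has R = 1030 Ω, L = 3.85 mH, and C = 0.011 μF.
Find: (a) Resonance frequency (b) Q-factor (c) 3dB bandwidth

Step 1 — Resonance: ω₀ = 1/√(LC) = 1/√(0.00385·1.1e-08) = 1.537e+05 rad/s.
Step 2 — f₀ = ω₀/(2π) = 2.446e+04 Hz.
Step 3 — Series Q: Q = ω₀L/R = 1.537e+05·0.00385/1030 = 0.5744.
Step 4 — Bandwidth: Δω = ω₀/Q = 2.675e+05 rad/s; BW = Δω/(2π) = 4.258e+04 Hz.

(a) f₀ = 2.446e+04 Hz  (b) Q = 0.5744  (c) BW = 4.258e+04 Hz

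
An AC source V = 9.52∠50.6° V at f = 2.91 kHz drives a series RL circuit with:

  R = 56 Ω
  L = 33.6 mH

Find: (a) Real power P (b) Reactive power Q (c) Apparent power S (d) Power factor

Step 1 — Angular frequency: ω = 2π·f = 2π·2910 = 1.828e+04 rad/s.
Step 2 — Component impedances:
  R: Z = R = 56 Ω
  L: Z = jωL = j·1.828e+04·0.0336 = 0 + j614.3 Ω
Step 3 — Series combination: Z_total = R + L = 56 + j614.3 Ω = 616.9∠84.8° Ω.
Step 4 — Source phasor: V = 9.52∠50.6° V = 6.043 + j7.356 V.
Step 5 — Current: I = V / Z = 0.01276 - j0.008672 A = 0.01543∠-34.2° A.
Step 6 — Complex power: S = V·I* = 0.01334 + j0.1463 VA.
Step 7 — Real power: P = Re(S) = 0.01334 W.
Step 8 — Reactive power: Q = Im(S) = 0.1463 VAR.
Step 9 — Apparent power: |S| = 0.1469 VA.
Step 10 — Power factor: PF = P/|S| = 0.09078 (lagging).

(a) P = 0.01334 W  (b) Q = 0.1463 VAR  (c) S = 0.1469 VA  (d) PF = 0.09078 (lagging)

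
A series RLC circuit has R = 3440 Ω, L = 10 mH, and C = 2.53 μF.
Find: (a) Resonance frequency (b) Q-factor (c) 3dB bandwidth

Step 1 — Resonance condition Im(Z)=0 gives ω₀ = 1/√(LC).
Step 2 — ω₀ = 1/√(0.01·2.53e-06) = 6287 rad/s.
Step 3 — f₀ = ω₀/(2π) = 1001 Hz.
Step 4 — Series Q: Q = ω₀L/R = 6287·0.01/3440 = 0.01828.
Step 5 — 3dB bandwidth: Δω = ω₀/Q = 3.44e+05 rad/s; BW = Δω/(2π) = 5.475e+04 Hz.

(a) f₀ = 1001 Hz  (b) Q = 0.01828  (c) BW = 5.475e+04 Hz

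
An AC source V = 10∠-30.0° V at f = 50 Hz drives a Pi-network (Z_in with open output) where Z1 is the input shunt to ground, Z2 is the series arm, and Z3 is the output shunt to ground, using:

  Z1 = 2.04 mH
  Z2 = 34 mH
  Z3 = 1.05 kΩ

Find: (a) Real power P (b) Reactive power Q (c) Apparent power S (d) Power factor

Step 1 — Angular frequency: ω = 2π·f = 2π·50 = 314.2 rad/s.
Step 2 — Component impedances:
  Z1: Z = jωL = j·314.2·0.00204 = 0 + j0.6409 Ω
  Z2: Z = jωL = j·314.2·0.034 = 0 + j10.68 Ω
  Z3: Z = R = 1050 Ω
Step 3 — With open output, the series arm Z2 and the output shunt Z3 appear in series to ground: Z2 + Z3 = 1050 + j10.68 Ω.
Step 4 — Parallel with input shunt Z1: Z_in = Z1 || (Z2 + Z3) = 0.0003911 + j0.6409 Ω = 0.6409∠90.0° Ω.
Step 5 — Source phasor: V = 10∠-30.0° V = 8.66 - j5 V.
Step 6 — Current: I = V / Z = -7.794 - j13.52 A = 15.6∠-120.0° A.
Step 7 — Complex power: S = V·I* = 0.09523 + j156 VA.
Step 8 — Real power: P = Re(S) = 0.09523 W.
Step 9 — Reactive power: Q = Im(S) = 156 VAR.
Step 10 — Apparent power: |S| = 156 VA.
Step 11 — Power factor: PF = P/|S| = 0.0006103 (lagging).

(a) P = 0.09523 W  (b) Q = 156 VAR  (c) S = 156 VA  (d) PF = 0.0006103 (lagging)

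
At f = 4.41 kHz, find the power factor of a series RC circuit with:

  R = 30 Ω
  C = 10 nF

Step 1 — Angular frequency: ω = 2π·f = 2π·4410 = 2.771e+04 rad/s.
Step 2 — Component impedances:
  R: Z = R = 30 Ω
  C: Z = 1/(jωC) = -j/(ω·C) = 0 - j3609 Ω
Step 3 — Series combination: Z_total = R + C = 30 - j3609 Ω = 3609∠-89.5° Ω.
Step 4 — Power factor: PF = cos(φ) = Re(Z)/|Z| = 30/3609.1 = 0.008312.
Step 5 — Type: Im(Z) = -3609 ⇒ leading (phase φ = -89.5°).

PF = 0.008312 (leading, φ = -89.5°)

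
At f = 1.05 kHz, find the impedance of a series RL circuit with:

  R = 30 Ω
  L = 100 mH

Step 1 — Angular frequency: ω = 2π·f = 2π·1050 = 6597 rad/s.
Step 2 — Component impedances:
  R: Z = R = 30 Ω
  L: Z = jωL = j·6597·0.1 = 0 + j659.7 Ω
Step 3 — Series combination: Z_total = R + L = 30 + j659.7 Ω = 660.4∠87.4° Ω.

Z = 30 + j659.7 Ω = 660.4∠87.4° Ω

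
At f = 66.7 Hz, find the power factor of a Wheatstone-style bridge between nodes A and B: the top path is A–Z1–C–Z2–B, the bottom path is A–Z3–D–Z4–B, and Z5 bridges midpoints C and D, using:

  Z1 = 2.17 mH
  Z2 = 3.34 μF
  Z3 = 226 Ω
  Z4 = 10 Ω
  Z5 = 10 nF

Step 1 — Angular frequency: ω = 2π·f = 2π·66.7 = 419.1 rad/s.
Step 2 — Component impedances:
  Z1: Z = jωL = j·419.1·0.00217 = 0 + j0.9094 Ω
  Z2: Z = 1/(jωC) = -j/(ω·C) = 0 - j714.4 Ω
  Z3: Z = R = 226 Ω
  Z4: Z = R = 10 Ω
  Z5: Z = 1/(jωC) = -j/(ω·C) = 0 - j2.386e+05 Ω
Step 3 — Bridge requires nodal analysis (the Z5 bridge couples midpoints C and D, so the two paths cannot be reduced to a simple series/parallel combination). Setting node B to ground and injecting 1 A at node A, the 3-node admittance system at A, C, D solves to V_A = Z_AB = 212.6 - j70.52 Ω = 224∠-18.3° Ω.
Step 4 — Power factor: PF = cos(φ) = Re(Z)/|Z| = 212.61/224 = 0.9492.
Step 5 — Type: Im(Z) = -70.52 ⇒ leading (phase φ = -18.3°).

PF = 0.9492 (leading, φ = -18.3°)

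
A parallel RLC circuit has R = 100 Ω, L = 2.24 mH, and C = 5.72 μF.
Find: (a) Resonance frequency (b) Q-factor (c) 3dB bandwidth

Step 1 — Resonance: ω₀ = 1/√(LC) = 1/√(0.00224·5.72e-06) = 8834 rad/s.
Step 2 — f₀ = ω₀/(2π) = 1406 Hz.
Step 3 — Parallel Q: Q = R/(ω₀L) = 100/(8834·0.00224) = 5.053.
Step 4 — Bandwidth: Δω = ω₀/Q = 1748 rad/s; BW = Δω/(2π) = 278.2 Hz.

(a) f₀ = 1406 Hz  (b) Q = 5.053  (c) BW = 278.2 Hz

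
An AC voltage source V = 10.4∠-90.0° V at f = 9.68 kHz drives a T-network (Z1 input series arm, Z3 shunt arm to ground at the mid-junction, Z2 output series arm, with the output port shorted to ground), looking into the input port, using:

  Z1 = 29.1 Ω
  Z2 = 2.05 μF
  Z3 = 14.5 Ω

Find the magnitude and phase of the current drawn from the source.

Step 1 — Angular frequency: ω = 2π·f = 2π·9680 = 6.082e+04 rad/s.
Step 2 — Component impedances:
  Z1: Z = R = 29.1 Ω
  Z2: Z = 1/(jωC) = -j/(ω·C) = 0 - j8.02 Ω
  Z3: Z = R = 14.5 Ω
Step 3 — With the output port shorted to ground, the output series arm Z2 runs from the junction to ground; the shunt arm Z3 also runs from the junction to ground. They appear in parallel: Z3 || Z2 = 3.397 - j6.141 Ω.
Step 4 — Series with input arm Z1: Z_in = Z1 + (Z3 || Z2) = 32.5 - j6.141 Ω = 33.07∠-10.7° Ω.
Step 5 — Source phasor: V = 10.4∠-90.0° V = 0 - j10.4 V.
Step 6 — Ohm's law: I = V / Z_total = (0 - j10.4) / (32.5 - j6.141) = 0.05839 - j0.309 A.
Step 7 — Convert to polar: |I| = 0.3145 A, ∠I = -79.3°.

I = 0.3145∠-79.3° A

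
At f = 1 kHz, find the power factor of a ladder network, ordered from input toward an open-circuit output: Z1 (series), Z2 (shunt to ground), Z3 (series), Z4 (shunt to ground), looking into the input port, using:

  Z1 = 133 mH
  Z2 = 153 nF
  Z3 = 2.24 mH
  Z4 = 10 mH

Step 1 — Angular frequency: ω = 2π·f = 2π·1000 = 6283 rad/s.
Step 2 — Component impedances:
  Z1: Z = jωL = j·6283·0.133 = 0 + j835.7 Ω
  Z2: Z = 1/(jωC) = -j/(ω·C) = 0 - j1040 Ω
  Z3: Z = jωL = j·6283·0.00224 = 0 + j14.07 Ω
  Z4: Z = jωL = j·6283·0.01 = 0 + j62.83 Ω
Step 3 — Ladder network (open output): work backward from the far end, alternating series and parallel combinations. Z_in = 0 + j918.7 Ω = 918.7∠90.0° Ω.
Step 4 — Power factor: PF = cos(φ) = Re(Z)/|Z| = 0/918.7 = 0.
Step 5 — Type: Im(Z) = 918.7 ⇒ lagging (phase φ = 90.0°).

PF = 0 (lagging, φ = 90.0°)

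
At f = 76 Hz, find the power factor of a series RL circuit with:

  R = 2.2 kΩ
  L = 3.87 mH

Step 1 — Angular frequency: ω = 2π·f = 2π·76 = 477.5 rad/s.
Step 2 — Component impedances:
  R: Z = R = 2200 Ω
  L: Z = jωL = j·477.5·0.00387 = 0 + j1.848 Ω
Step 3 — Series combination: Z_total = R + L = 2200 + j1.848 Ω = 2200∠0.0° Ω.
Step 4 — Power factor: PF = cos(φ) = Re(Z)/|Z| = 2200/2200 = 1.
Step 5 — Type: Im(Z) = 1.848 ⇒ lagging (phase φ = 0.0°).

PF = 1 (lagging, φ = 0.0°)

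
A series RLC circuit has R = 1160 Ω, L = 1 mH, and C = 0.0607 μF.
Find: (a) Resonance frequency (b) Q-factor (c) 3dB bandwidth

Step 1 — Resonance: ω₀ = 1/√(LC) = 1/√(0.001·6.07e-08) = 1.284e+05 rad/s.
Step 2 — f₀ = ω₀/(2π) = 2.043e+04 Hz.
Step 3 — Series Q: Q = ω₀L/R = 1.284e+05·0.001/1160 = 0.1106.
Step 4 — Bandwidth: Δω = ω₀/Q = 1.16e+06 rad/s; BW = Δω/(2π) = 1.846e+05 Hz.

(a) f₀ = 2.043e+04 Hz  (b) Q = 0.1106  (c) BW = 1.846e+05 Hz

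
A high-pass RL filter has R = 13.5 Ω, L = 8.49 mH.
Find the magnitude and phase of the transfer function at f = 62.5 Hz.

Step 1 — Angular frequency: ω = 2π·62.5 = 392.7 rad/s.
Step 2 — Transfer function: H(jω) = jωL/(R + jωL).
Step 3 — Numerator jωL = j·3.334; denominator R + jωL = 13.5 + j3.334.
Step 4 — H = 0.05749 + j0.2328.
Step 5 — Magnitude: |H| = 0.2398 (-12.4 dB); phase: φ = 76.1°.

|H| = 0.2398 (-12.4 dB), φ = 76.1°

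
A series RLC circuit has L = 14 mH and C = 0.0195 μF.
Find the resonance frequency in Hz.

Step 1 — Resonance condition Im(Z)=0 gives ω₀ = 1/√(LC).
Step 2 — ω₀ = 1/√(0.014·1.95e-08) = 6.052e+04 rad/s.
Step 3 — f₀ = ω₀/(2π) = 9632 Hz.

f₀ = 9632 Hz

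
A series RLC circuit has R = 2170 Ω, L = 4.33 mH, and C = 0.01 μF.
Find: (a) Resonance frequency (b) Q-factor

Step 1 — Resonance condition Im(Z)=0 gives ω₀ = 1/√(LC).
Step 2 — ω₀ = 1/√(0.00433·1e-08) = 1.52e+05 rad/s.
Step 3 — f₀ = ω₀/(2π) = 2.419e+04 Hz.
Step 4 — Series Q: Q = ω₀L/R = 1.52e+05·0.00433/2170 = 0.3032.

(a) f₀ = 2.419e+04 Hz  (b) Q = 0.3032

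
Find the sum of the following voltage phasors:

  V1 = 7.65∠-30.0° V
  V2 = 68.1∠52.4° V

Step 1 — Convert each phasor to rectangular form:
  V1 = 7.65·(cos(-30.0°) + j·sin(-30.0°)) = 6.625 - j3.825 V
  V2 = 68.1·(cos(52.4°) + j·sin(52.4°)) = 41.55 + j53.95 V
Step 2 — Sum components: V_total = 48.18 + j50.13 V.
Step 3 — Convert to polar: |V_total| = 69.53 V, ∠V_total = 46.1°.

V_total = 69.53∠46.1° V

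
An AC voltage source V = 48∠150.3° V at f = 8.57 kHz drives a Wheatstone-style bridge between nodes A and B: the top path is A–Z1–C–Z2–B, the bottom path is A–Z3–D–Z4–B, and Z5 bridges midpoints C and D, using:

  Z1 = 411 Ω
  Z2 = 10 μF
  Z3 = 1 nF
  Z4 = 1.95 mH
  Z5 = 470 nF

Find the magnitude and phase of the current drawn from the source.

Step 1 — Angular frequency: ω = 2π·f = 2π·8570 = 5.385e+04 rad/s.
Step 2 — Component impedances:
  Z1: Z = R = 411 Ω
  Z2: Z = 1/(jωC) = -j/(ω·C) = 0 - j1.857 Ω
  Z3: Z = 1/(jωC) = -j/(ω·C) = 0 - j1.857e+04 Ω
  Z4: Z = jωL = j·5.385e+04·0.00195 = 0 + j105 Ω
  Z5: Z = 1/(jωC) = -j/(ω·C) = 0 - j39.51 Ω
Step 3 — Bridge requires nodal analysis (the Z5 bridge couples midpoints C and D, so the two paths cannot be reduced to a simple series/parallel combination). Setting node B to ground and injecting 1 A at node A, the 3-node admittance system at A, C, D solves to V_A = Z_AB = 410.9 - j10.97 Ω = 411∠-1.5° Ω.
Step 4 — Source phasor: V = 48∠150.3° V = -41.69 + j23.78 V.
Step 5 — Ohm's law: I = V / Z_total = (-41.69 + j23.78) / (410.9 - j10.97) = -0.103 + j0.05514 A.
Step 6 — Convert to polar: |I| = 0.1168 A, ∠I = 151.8°.

I = 0.1168∠151.8° A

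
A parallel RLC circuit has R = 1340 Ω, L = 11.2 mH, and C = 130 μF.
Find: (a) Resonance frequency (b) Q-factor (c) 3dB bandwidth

Step 1 — Resonance: ω₀ = 1/√(LC) = 1/√(0.0112·0.00013) = 828.7 rad/s.
Step 2 — f₀ = ω₀/(2π) = 131.9 Hz.
Step 3 — Parallel Q: Q = R/(ω₀L) = 1340/(828.7·0.0112) = 144.4.
Step 4 — Bandwidth: Δω = ω₀/Q = 5.741 rad/s; BW = Δω/(2π) = 0.9136 Hz.

(a) f₀ = 131.9 Hz  (b) Q = 144.4  (c) BW = 0.9136 Hz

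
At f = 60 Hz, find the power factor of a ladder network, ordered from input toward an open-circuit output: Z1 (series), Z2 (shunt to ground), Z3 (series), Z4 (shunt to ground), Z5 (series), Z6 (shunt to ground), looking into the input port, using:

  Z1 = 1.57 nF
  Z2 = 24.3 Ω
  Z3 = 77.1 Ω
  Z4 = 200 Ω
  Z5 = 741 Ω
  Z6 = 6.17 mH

Step 1 — Angular frequency: ω = 2π·f = 2π·60 = 377 rad/s.
Step 2 — Component impedances:
  Z1: Z = 1/(jωC) = -j/(ω·C) = 0 - j1.69e+06 Ω
  Z2: Z = R = 24.3 Ω
  Z3: Z = R = 77.1 Ω
  Z4: Z = R = 200 Ω
  Z5: Z = R = 741 Ω
  Z6: Z = jωL = j·377·0.00617 = 0 + j2.326 Ω
Step 3 — Ladder network (open output): work backward from the far end, alternating series and parallel combinations. Z_in = 22.02 - j1.69e+06 Ω = 1.69e+06∠-90.0° Ω.
Step 4 — Power factor: PF = cos(φ) = Re(Z)/|Z| = 22.02/1.69e+06 = 1.303e-05.
Step 5 — Type: Im(Z) = -1.69e+06 ⇒ leading (phase φ = -90.0°).

PF = 1.303e-05 (leading, φ = -90.0°)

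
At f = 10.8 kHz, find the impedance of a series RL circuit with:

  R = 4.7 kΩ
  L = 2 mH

Step 1 — Angular frequency: ω = 2π·f = 2π·1.08e+04 = 6.786e+04 rad/s.
Step 2 — Component impedances:
  R: Z = R = 4700 Ω
  L: Z = jωL = j·6.786e+04·0.002 = 0 + j135.7 Ω
Step 3 — Series combination: Z_total = R + L = 4700 + j135.7 Ω = 4702∠1.7° Ω.

Z = 4700 + j135.7 Ω = 4702∠1.7° Ω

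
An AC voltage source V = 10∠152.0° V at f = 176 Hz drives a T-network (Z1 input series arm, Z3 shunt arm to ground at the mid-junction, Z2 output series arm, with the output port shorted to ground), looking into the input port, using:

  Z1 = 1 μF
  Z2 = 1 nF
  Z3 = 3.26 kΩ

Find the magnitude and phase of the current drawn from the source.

Step 1 — Angular frequency: ω = 2π·f = 2π·176 = 1106 rad/s.
Step 2 — Component impedances:
  Z1: Z = 1/(jωC) = -j/(ω·C) = 0 - j904.3 Ω
  Z2: Z = 1/(jωC) = -j/(ω·C) = 0 - j9.043e+05 Ω
  Z3: Z = R = 3260 Ω
Step 3 — With the output port shorted to ground, the output series arm Z2 runs from the junction to ground; the shunt arm Z3 also runs from the junction to ground. They appear in parallel: Z3 || Z2 = 3260 - j11.75 Ω.
Step 4 — Series with input arm Z1: Z_in = Z1 + (Z3 || Z2) = 3260 - j916 Ω = 3386∠-15.7° Ω.
Step 5 — Source phasor: V = 10∠152.0° V = -8.829 + j4.695 V.
Step 6 — Ohm's law: I = V / Z_total = (-8.829 + j4.695) / (3260 - j916) = -0.002885 + j0.0006293 A.
Step 7 — Convert to polar: |I| = 0.002953 A, ∠I = 167.7°.

I = 0.002953∠167.7° A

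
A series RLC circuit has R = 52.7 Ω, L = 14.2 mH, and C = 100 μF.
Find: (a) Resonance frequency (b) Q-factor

Step 1 — Resonance condition Im(Z)=0 gives ω₀ = 1/√(LC).
Step 2 — ω₀ = 1/√(0.0142·0.0001) = 839.2 rad/s.
Step 3 — f₀ = ω₀/(2π) = 133.6 Hz.
Step 4 — Series Q: Q = ω₀L/R = 839.2·0.0142/52.7 = 0.2261.

(a) f₀ = 133.6 Hz  (b) Q = 0.2261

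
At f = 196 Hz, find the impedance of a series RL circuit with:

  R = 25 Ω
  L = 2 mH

Step 1 — Angular frequency: ω = 2π·f = 2π·196 = 1232 rad/s.
Step 2 — Component impedances:
  R: Z = R = 25 Ω
  L: Z = jωL = j·1232·0.002 = 0 + j2.463 Ω
Step 3 — Series combination: Z_total = R + L = 25 + j2.463 Ω = 25.12∠5.6° Ω.

Z = 25 + j2.463 Ω = 25.12∠5.6° Ω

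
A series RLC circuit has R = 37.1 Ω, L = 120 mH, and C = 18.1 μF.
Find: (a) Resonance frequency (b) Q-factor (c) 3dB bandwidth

Step 1 — Resonance: ω₀ = 1/√(LC) = 1/√(0.12·1.81e-05) = 678.5 rad/s.
Step 2 — f₀ = ω₀/(2π) = 108 Hz.
Step 3 — Series Q: Q = ω₀L/R = 678.5·0.12/37.1 = 2.195.
Step 4 — Bandwidth: Δω = ω₀/Q = 309.2 rad/s; BW = Δω/(2π) = 49.21 Hz.

(a) f₀ = 108 Hz  (b) Q = 2.195  (c) BW = 49.21 Hz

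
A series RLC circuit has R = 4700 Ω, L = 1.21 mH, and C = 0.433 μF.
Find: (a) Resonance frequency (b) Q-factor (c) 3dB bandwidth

Step 1 — Resonance condition Im(Z)=0 gives ω₀ = 1/√(LC).
Step 2 — ω₀ = 1/√(0.00121·4.33e-07) = 4.369e+04 rad/s.
Step 3 — f₀ = ω₀/(2π) = 6953 Hz.
Step 4 — Series Q: Q = ω₀L/R = 4.369e+04·0.00121/4700 = 0.01125.
Step 5 — 3dB bandwidth: Δω = ω₀/Q = 3.884e+06 rad/s; BW = Δω/(2π) = 6.182e+05 Hz.

(a) f₀ = 6953 Hz  (b) Q = 0.01125  (c) BW = 6.182e+05 Hz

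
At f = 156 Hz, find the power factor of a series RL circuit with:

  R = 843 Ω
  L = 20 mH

Step 1 — Angular frequency: ω = 2π·f = 2π·156 = 980.2 rad/s.
Step 2 — Component impedances:
  R: Z = R = 843 Ω
  L: Z = jωL = j·980.2·0.02 = 0 + j19.6 Ω
Step 3 — Series combination: Z_total = R + L = 843 + j19.6 Ω = 843.2∠1.3° Ω.
Step 4 — Power factor: PF = cos(φ) = Re(Z)/|Z| = 843/843.23 = 0.9997.
Step 5 — Type: Im(Z) = 19.6 ⇒ lagging (phase φ = 1.3°).

PF = 0.9997 (lagging, φ = 1.3°)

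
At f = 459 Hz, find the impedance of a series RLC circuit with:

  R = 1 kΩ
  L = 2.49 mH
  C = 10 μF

Step 1 — Angular frequency: ω = 2π·f = 2π·459 = 2884 rad/s.
Step 2 — Component impedances:
  R: Z = R = 1000 Ω
  L: Z = jωL = j·2884·0.00249 = 0 + j7.181 Ω
  C: Z = 1/(jωC) = -j/(ω·C) = 0 - j34.67 Ω
Step 3 — Series combination: Z_total = R + L + C = 1000 - j27.49 Ω = 1000∠-1.6° Ω.

Z = 1000 - j27.49 Ω = 1000∠-1.6° Ω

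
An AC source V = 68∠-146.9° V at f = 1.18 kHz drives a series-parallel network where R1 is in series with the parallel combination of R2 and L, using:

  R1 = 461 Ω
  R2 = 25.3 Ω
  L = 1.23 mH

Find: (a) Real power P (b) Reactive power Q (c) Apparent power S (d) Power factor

Step 1 — Angular frequency: ω = 2π·f = 2π·1180 = 7414 rad/s.
Step 2 — Component impedances:
  R1: Z = R = 461 Ω
  R2: Z = R = 25.3 Ω
  L: Z = jωL = j·7414·0.00123 = 0 + j9.119 Ω
Step 3 — Parallel branch: R2 || L = 1/(1/R2 + 1/L) = 2.909 + j8.071 Ω.
Step 4 — Series with R1: Z_total = R1 + (R2 || L) = 463.9 + j8.071 Ω = 464∠1.0° Ω.
Step 5 — Source phasor: V = 68∠-146.9° V = -56.96 - j37.13 V.
Step 6 — Current: I = V / Z = -0.1241 - j0.07789 A = 0.1466∠-147.9° A.
Step 7 — Complex power: S = V·I* = 9.964 + j0.1734 VA.
Step 8 — Real power: P = Re(S) = 9.964 W.
Step 9 — Reactive power: Q = Im(S) = 0.1734 VAR.
Step 10 — Apparent power: |S| = 9.966 VA.
Step 11 — Power factor: PF = P/|S| = 0.9998 (lagging).

(a) P = 9.964 W  (b) Q = 0.1734 VAR  (c) S = 9.966 VA  (d) PF = 0.9998 (lagging)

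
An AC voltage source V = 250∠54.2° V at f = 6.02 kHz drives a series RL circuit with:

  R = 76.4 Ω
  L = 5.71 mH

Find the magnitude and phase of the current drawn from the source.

Step 1 — Angular frequency: ω = 2π·f = 2π·6020 = 3.782e+04 rad/s.
Step 2 — Component impedances:
  R: Z = R = 76.4 Ω
  L: Z = jωL = j·3.782e+04·0.00571 = 0 + j216 Ω
Step 3 — Series combination: Z_total = R + L = 76.4 + j216 Ω = 229.1∠70.5° Ω.
Step 4 — Source phasor: V = 250∠54.2° V = 146.2 + j202.8 V.
Step 5 — Ohm's law: I = V / Z_total = (146.2 + j202.8) / (76.4 + j216) = 1.047 - j0.3066 A.
Step 6 — Convert to polar: |I| = 1.091 A, ∠I = -16.3°.

I = 1.091∠-16.3° A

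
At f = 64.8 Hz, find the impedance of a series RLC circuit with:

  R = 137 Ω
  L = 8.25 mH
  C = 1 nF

Step 1 — Angular frequency: ω = 2π·f = 2π·64.8 = 407.2 rad/s.
Step 2 — Component impedances:
  R: Z = R = 137 Ω
  L: Z = jωL = j·407.2·0.00825 = 0 + j3.359 Ω
  C: Z = 1/(jωC) = -j/(ω·C) = 0 - j2.456e+06 Ω
Step 3 — Series combination: Z_total = R + L + C = 137 - j2.456e+06 Ω = 2.456e+06∠-90.0° Ω.

Z = 137 - j2.456e+06 Ω = 2.456e+06∠-90.0° Ω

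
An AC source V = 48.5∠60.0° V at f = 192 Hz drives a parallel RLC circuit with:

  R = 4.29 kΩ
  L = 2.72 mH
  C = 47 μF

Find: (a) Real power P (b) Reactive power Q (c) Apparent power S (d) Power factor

Step 1 — Angular frequency: ω = 2π·f = 2π·192 = 1206 rad/s.
Step 2 — Component impedances:
  R: Z = R = 4290 Ω
  L: Z = jωL = j·1206·0.00272 = 0 + j3.281 Ω
  C: Z = 1/(jωC) = -j/(ω·C) = 0 - j17.64 Ω
Step 3 — Parallel combination: 1/Z_total = 1/R + 1/L + 1/C; Z_total = 0.003788 + j4.031 Ω = 4.031∠89.9° Ω.
Step 4 — Source phasor: V = 48.5∠60.0° V = 24.25 + j42 V.
Step 5 — Current: I = V / Z = 10.42 - j6.006 A = 12.03∠-29.9° A.
Step 6 — Complex power: S = V·I* = 0.5483 + j583.5 VA.
Step 7 — Real power: P = Re(S) = 0.5483 W.
Step 8 — Reactive power: Q = Im(S) = 583.5 VAR.
Step 9 — Apparent power: |S| = 583.5 VA.
Step 10 — Power factor: PF = P/|S| = 0.0009397 (lagging).

(a) P = 0.5483 W  (b) Q = 583.5 VAR  (c) S = 583.5 VA  (d) PF = 0.0009397 (lagging)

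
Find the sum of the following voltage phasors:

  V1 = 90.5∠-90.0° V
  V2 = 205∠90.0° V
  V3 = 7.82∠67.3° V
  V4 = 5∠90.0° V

Step 1 — Convert each phasor to rectangular form:
  V1 = 90.5·(cos(-90.0°) + j·sin(-90.0°)) = 0 - j90.5 V
  V2 = 205·(cos(90.0°) + j·sin(90.0°)) = 0 + j205 V
  V3 = 7.82·(cos(67.3°) + j·sin(67.3°)) = 3.018 + j7.214 V
  V4 = 5·(cos(90.0°) + j·sin(90.0°)) = 0 + j5 V
Step 2 — Sum components: V_total = 3.018 + j126.7 V.
Step 3 — Convert to polar: |V_total| = 126.8 V, ∠V_total = 88.6°.

V_total = 126.8∠88.6° V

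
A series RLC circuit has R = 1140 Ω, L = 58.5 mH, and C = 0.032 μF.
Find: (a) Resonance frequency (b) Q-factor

Step 1 — Resonance condition Im(Z)=0 gives ω₀ = 1/√(LC).
Step 2 — ω₀ = 1/√(0.0585·3.2e-08) = 2.311e+04 rad/s.
Step 3 — f₀ = ω₀/(2π) = 3678 Hz.
Step 4 — Series Q: Q = ω₀L/R = 2.311e+04·0.0585/1140 = 1.186.

(a) f₀ = 3678 Hz  (b) Q = 1.186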